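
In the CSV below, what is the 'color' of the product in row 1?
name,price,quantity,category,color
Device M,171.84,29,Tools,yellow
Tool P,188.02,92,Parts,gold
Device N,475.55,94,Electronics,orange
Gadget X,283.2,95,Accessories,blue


Query: Row 1 ('Device M'), column 'color'
Value: yellow

yellow


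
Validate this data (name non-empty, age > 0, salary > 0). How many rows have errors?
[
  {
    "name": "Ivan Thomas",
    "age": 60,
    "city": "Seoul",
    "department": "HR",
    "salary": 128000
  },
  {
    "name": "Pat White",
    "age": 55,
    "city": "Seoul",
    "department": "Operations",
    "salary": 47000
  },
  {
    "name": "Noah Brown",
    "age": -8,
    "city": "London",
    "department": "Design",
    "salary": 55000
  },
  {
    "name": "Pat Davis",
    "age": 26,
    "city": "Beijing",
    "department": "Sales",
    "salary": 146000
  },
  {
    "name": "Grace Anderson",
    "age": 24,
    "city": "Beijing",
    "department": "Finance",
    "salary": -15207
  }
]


Validating 5 records:
Rules: name non-empty, age > 0, salary > 0

  Row 1 (Ivan Thomas): OK
  Row 2 (Pat White): OK
  Row 3 (Noah Brown): negative age: -8
  Row 4 (Pat Davis): OK
  Row 5 (Grace Anderson): negative salary: -15207

Total errors: 2

2 errors


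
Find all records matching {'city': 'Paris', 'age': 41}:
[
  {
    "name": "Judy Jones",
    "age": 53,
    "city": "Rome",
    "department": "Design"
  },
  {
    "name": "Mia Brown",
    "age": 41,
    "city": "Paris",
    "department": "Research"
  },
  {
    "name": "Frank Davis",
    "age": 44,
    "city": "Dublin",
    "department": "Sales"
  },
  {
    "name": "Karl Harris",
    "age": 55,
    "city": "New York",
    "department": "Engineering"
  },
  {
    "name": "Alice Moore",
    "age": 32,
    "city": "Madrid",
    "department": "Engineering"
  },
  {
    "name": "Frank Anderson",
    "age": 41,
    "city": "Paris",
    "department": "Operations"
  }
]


Search criteria: {'city': 'Paris', 'age': 41}

Checking 6 records:
  Judy Jones: {city: Rome, age: 53}
  Mia Brown: {city: Paris, age: 41} <-- MATCH
  Frank Davis: {city: Dublin, age: 44}
  Karl Harris: {city: New York, age: 55}
  Alice Moore: {city: Madrid, age: 32}
  Frank Anderson: {city: Paris, age: 41} <-- MATCH

Matches: ["Mia Brown", "Frank Anderson"]

["Mia Brown", "Frank Anderson"]


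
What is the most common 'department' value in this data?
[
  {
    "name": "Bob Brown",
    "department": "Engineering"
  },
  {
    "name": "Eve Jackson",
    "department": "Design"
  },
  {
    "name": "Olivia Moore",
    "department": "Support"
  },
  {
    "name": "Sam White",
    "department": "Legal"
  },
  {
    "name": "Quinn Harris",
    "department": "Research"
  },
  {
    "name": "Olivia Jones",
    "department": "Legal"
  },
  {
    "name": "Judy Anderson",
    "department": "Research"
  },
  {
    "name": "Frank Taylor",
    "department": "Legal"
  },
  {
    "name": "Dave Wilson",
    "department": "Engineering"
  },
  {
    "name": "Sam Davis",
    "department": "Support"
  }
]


Counting 'department' values across 10 records:

  Legal: 3 ###
  Engineering: 2 ##
  Support: 2 ##
  Research: 2 ##
  Design: 1 #

Most common: Legal (3 times)

Legal (3 times)


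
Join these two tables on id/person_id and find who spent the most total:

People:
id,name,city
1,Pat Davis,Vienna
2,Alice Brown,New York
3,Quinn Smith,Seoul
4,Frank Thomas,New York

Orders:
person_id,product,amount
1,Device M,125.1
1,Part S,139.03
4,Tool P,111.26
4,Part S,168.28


Join on: people.id = orders.person_id

Joined rows:
  Pat Davis (Vienna) bought Device M for $125.1
  Pat Davis (Vienna) bought Part S for $139.03
  Frank Thomas (New York) bought Tool P for $111.26
  Frank Thomas (New York) bought Part S for $168.28

Total per person:
  Frank Thomas: $279.54
  Pat Davis: $264.13

Top spender: Frank Thomas ($279.54)

Frank Thomas ($279.54)


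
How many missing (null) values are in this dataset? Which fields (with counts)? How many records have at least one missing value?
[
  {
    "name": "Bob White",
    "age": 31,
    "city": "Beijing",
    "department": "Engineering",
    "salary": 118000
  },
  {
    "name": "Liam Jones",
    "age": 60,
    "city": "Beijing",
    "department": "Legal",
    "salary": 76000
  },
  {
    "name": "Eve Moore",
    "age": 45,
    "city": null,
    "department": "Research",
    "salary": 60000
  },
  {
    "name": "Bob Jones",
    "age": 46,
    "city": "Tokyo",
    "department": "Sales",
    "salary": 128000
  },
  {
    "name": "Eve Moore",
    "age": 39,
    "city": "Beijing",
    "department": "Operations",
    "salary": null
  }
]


Checking for missing (null) values in 5 records:

  Bob White: complete
  Liam Jones: complete
  Eve Moore: city
  Bob Jones: complete
  Eve Moore: salary

Per field:
  name: 0 missing
  age: 0 missing
  city: 1 missing
  department: 0 missing
  salary: 1 missing

Total missing values: 2
Records with any missing: 2

2 missing values (city: 1, salary: 1); 2 incomplete records


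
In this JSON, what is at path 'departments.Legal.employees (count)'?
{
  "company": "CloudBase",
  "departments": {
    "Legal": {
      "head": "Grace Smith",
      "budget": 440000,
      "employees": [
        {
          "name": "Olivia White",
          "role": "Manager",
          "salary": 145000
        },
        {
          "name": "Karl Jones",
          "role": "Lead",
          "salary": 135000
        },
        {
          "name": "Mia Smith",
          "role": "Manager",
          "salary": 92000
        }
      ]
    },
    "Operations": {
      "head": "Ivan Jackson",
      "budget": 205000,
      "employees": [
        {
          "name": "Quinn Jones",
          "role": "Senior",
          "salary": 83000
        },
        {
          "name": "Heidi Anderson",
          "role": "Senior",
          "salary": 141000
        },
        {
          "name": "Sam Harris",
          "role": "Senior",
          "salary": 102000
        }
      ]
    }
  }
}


Path: departments.Legal.employees (count)

Navigate:
  -> departments
  -> Legal
  -> employees (array, length 3)

3


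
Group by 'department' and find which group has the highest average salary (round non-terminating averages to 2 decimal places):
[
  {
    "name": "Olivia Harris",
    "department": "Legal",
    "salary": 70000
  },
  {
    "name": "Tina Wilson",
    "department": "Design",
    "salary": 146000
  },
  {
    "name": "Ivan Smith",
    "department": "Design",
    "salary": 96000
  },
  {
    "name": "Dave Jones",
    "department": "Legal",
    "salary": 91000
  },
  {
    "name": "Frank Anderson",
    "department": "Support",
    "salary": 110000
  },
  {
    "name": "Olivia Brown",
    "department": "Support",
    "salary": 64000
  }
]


Group by: department

Groups:
  Design: 2 people, avg salary = 242000/2 = $121000
  Legal: 2 people, avg salary = 161000/2 = $80500
  Support: 2 people, avg salary = 174000/2 = $87000

Highest average salary: Design ($121000)

Design ($121000)


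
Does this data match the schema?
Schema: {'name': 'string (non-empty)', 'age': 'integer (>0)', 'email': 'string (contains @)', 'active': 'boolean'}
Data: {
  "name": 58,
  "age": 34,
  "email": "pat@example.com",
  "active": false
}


Validating each field against schema:
  name: FAIL (58 is not a string)
  age: OK (positive integer)
  email: OK (string with @)
  active: OK (boolean)

Result: INVALID (1 error: name)

INVALID (1 error: name)


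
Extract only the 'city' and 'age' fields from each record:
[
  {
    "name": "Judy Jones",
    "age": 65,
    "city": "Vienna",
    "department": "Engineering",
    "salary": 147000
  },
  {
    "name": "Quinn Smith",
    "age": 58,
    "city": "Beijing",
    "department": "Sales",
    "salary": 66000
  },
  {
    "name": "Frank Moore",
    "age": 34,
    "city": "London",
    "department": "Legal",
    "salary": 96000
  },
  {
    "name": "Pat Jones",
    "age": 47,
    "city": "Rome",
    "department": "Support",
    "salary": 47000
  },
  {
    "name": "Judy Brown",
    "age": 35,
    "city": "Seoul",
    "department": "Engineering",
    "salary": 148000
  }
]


Original: 5 records with fields: name, age, city, department, salary
Keep: ['city', 'age']
Drop: ['name', 'department', 'salary']
Result: 5 records, 2 fields each

[
  {
    "city": "Vienna",
    "age": 65
  },
  {
    "city": "Beijing",
    "age": 58
  },
  {
    "city": "London",
    "age": 34
  },
  {
    "city": "Rome",
    "age": 47
  },
  {
    "city": "Seoul",
    "age": 35
  }
]


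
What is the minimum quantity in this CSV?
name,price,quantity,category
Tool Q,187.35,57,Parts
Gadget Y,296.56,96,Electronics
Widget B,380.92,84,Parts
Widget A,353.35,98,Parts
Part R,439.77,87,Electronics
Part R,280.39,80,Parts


Computing minimum quantity:
Values: [57, 96, 84, 98, 87, 80]
Min = 57

57


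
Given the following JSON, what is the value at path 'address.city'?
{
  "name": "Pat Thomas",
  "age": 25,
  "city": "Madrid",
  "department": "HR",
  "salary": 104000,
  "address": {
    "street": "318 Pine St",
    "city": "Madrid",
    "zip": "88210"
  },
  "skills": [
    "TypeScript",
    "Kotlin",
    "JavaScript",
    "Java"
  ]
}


Query: address.city
Path: address -> city
Value: Madrid

Madrid


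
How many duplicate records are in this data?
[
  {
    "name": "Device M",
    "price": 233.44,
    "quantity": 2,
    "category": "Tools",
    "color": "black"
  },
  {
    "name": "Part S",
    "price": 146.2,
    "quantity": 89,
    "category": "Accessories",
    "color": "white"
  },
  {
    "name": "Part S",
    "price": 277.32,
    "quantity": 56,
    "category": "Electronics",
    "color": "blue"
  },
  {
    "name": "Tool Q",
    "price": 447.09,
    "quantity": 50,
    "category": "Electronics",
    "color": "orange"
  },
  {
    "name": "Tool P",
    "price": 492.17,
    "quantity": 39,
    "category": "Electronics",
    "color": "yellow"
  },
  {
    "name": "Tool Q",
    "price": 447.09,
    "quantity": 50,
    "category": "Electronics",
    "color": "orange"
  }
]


Checking 6 records for duplicates:

  Row 1: Device M ($233.44, qty 2)
  Row 2: Part S ($146.2, qty 89)
  Row 3: Part S ($277.32, qty 56)
  Row 4: Tool Q ($447.09, qty 50)
  Row 5: Tool P ($492.17, qty 39)
  Row 6: Tool Q ($447.09, qty 50) <-- DUPLICATE

Duplicates found: 1
Unique records: 5

1 duplicates, 5 unique


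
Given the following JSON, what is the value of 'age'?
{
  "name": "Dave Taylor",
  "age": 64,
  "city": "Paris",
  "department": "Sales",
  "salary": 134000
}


Looking up field 'age'
Value: 64

64


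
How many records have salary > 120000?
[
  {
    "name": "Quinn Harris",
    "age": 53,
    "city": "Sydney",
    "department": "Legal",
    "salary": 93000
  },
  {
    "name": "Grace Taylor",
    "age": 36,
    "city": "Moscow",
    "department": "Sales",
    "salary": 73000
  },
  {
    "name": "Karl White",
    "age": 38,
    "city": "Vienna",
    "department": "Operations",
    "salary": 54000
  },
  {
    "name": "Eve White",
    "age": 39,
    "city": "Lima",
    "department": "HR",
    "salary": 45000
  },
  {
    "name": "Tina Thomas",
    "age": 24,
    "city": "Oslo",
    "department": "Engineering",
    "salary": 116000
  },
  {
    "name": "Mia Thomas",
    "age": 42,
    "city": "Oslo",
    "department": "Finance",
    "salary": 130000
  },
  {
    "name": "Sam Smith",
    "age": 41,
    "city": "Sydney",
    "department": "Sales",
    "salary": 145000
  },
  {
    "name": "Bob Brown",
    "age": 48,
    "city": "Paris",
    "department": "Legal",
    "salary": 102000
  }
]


Data: 8 records
Condition: salary > 120000

Checking each record:
  Quinn Harris: 93000
  Grace Taylor: 73000
  Karl White: 54000
  Eve White: 45000
  Tina Thomas: 116000
  Mia Thomas: 130000 MATCH
  Sam Smith: 145000 MATCH
  Bob Brown: 102000

Count: 2

2


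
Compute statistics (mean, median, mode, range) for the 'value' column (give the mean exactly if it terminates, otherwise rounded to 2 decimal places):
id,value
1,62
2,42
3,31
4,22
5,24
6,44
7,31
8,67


Data: [62, 42, 31, 22, 24, 44, 31, 67]
Count: 8
Sum: 323
Mean: 323/8 = 40.375
Sorted: [22, 24, 31, 31, 42, 44, 62, 67]
Median: 36.5
Mode: 31 (2 times)
Range: 67 - 22 = 45
Min: 22, Max: 67

mean=40.375, median=36.5, mode=31, range=45


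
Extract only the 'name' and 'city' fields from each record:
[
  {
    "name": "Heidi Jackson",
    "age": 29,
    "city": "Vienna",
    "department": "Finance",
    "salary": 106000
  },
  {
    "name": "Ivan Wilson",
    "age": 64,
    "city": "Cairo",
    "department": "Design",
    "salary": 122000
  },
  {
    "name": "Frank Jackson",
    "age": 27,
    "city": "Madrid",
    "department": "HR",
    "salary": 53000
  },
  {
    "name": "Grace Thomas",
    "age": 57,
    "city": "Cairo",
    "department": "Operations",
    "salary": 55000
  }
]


Original: 4 records with fields: name, age, city, department, salary
Keep: ['name', 'city']
Drop: ['age', 'department', 'salary']
Result: 4 records, 2 fields each

[
  {
    "name": "Heidi Jackson",
    "city": "Vienna"
  },
  {
    "name": "Ivan Wilson",
    "city": "Cairo"
  },
  {
    "name": "Frank Jackson",
    "city": "Madrid"
  },
  {
    "name": "Grace Thomas",
    "city": "Cairo"
  }
]


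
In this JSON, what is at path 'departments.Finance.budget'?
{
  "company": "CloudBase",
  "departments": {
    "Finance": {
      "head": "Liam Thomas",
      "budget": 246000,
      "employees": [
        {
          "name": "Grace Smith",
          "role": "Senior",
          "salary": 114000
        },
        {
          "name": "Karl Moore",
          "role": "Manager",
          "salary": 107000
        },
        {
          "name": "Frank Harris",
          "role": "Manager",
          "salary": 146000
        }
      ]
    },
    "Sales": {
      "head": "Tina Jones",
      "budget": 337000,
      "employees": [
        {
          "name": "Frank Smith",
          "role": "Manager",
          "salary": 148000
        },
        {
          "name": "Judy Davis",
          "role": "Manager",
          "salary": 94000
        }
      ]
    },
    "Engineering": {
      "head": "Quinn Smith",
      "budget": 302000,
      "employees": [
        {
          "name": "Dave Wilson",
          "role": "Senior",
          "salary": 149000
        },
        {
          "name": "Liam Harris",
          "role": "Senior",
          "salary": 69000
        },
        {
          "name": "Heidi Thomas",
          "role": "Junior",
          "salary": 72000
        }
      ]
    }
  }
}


Path: departments.Finance.budget

Navigate:
  -> departments
  -> Finance
  -> budget = 246000

246000


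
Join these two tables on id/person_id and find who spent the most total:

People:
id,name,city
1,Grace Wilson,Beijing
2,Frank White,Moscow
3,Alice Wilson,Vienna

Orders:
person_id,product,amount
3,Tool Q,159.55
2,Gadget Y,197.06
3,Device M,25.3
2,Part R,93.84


Join on: people.id = orders.person_id

Joined rows:
  Alice Wilson (Vienna) bought Tool Q for $159.55
  Frank White (Moscow) bought Gadget Y for $197.06
  Alice Wilson (Vienna) bought Device M for $25.3
  Frank White (Moscow) bought Part R for $93.84

Total per person:
  Frank White: $290.90
  Alice Wilson: $184.85

Top spender: Frank White ($290.90)

Frank White ($290.90)


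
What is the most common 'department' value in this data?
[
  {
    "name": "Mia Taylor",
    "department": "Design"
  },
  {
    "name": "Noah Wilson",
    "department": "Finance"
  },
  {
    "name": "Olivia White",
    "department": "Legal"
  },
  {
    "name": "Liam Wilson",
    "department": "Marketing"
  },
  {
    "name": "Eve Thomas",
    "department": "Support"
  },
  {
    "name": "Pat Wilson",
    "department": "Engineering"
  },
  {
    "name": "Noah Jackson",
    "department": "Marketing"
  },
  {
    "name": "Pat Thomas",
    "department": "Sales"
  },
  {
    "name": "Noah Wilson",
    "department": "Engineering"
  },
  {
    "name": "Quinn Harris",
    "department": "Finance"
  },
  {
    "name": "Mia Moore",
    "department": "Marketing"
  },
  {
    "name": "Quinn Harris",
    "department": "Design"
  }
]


Counting 'department' values across 12 records:

  Marketing: 3 ###
  Design: 2 ##
  Finance: 2 ##
  Engineering: 2 ##
  Legal: 1 #
  Support: 1 #
  Sales: 1 #

Most common: Marketing (3 times)

Marketing (3 times)


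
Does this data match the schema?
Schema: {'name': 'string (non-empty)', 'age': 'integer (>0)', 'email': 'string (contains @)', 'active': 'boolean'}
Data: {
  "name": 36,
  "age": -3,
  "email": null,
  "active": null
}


Validating each field against schema:
  name: FAIL (36 is not a string)
  age: FAIL (-3 is not > 0)
  email: FAIL (null is not a string)
  active: FAIL (null is not a boolean)

Result: INVALID (4 errors: name, age, email, active)

INVALID (4 errors: name, age, email, active)


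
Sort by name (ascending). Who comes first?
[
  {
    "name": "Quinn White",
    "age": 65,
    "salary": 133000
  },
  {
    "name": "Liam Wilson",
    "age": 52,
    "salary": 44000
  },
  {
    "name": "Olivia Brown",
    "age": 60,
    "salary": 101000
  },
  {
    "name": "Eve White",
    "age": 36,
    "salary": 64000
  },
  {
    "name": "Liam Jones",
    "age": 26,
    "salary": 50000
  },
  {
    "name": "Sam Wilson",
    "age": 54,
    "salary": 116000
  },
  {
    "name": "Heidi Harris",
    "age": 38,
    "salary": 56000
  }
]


Sort by: name (ascending)

Sorted order:
  1. Eve White (name = Eve White)
  2. Heidi Harris (name = Heidi Harris)
  3. Liam Jones (name = Liam Jones)
  4. Liam Wilson (name = Liam Wilson)
  5. Olivia Brown (name = Olivia Brown)
  6. Quinn White (name = Quinn White)
  7. Sam Wilson (name = Sam Wilson)

First: Eve White

Eve White


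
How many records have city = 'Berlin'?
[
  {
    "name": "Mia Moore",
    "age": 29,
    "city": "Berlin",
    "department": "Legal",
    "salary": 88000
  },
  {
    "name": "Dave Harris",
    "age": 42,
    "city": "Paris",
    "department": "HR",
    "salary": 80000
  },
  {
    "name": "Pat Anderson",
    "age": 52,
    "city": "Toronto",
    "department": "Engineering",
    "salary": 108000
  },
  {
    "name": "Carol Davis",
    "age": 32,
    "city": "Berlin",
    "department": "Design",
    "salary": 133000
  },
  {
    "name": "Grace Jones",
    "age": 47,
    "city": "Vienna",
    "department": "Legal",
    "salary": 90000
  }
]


Data: 5 records
Condition: city = 'Berlin'

Checking each record:
  Mia Moore: Berlin MATCH
  Dave Harris: Paris
  Pat Anderson: Toronto
  Carol Davis: Berlin MATCH
  Grace Jones: Vienna

Count: 2

2


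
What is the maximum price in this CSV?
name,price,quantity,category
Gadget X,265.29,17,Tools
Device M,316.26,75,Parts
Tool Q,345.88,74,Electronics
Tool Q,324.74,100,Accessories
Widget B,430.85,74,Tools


Computing maximum price:
Values: [265.29, 316.26, 345.88, 324.74, 430.85]
Max = 430.85

430.85


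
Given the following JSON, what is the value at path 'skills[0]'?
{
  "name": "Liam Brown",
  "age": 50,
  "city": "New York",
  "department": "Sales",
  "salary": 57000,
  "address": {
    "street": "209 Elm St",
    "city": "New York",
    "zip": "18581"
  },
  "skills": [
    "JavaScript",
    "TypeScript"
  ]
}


Query: skills[0]
Path: skills -> first element
Value: JavaScript

JavaScript


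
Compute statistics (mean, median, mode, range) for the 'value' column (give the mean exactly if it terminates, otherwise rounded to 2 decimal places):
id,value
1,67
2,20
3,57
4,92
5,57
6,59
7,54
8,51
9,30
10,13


Data: [67, 20, 57, 92, 57, 59, 54, 51, 30, 13]
Count: 10
Sum: 500
Mean: 500/10 = 50
Sorted: [13, 20, 30, 51, 54, 57, 57, 59, 67, 92]
Median: 55.5
Mode: 57 (2 times)
Range: 92 - 13 = 79
Min: 13, Max: 92

mean=50, median=55.5, mode=57, range=79


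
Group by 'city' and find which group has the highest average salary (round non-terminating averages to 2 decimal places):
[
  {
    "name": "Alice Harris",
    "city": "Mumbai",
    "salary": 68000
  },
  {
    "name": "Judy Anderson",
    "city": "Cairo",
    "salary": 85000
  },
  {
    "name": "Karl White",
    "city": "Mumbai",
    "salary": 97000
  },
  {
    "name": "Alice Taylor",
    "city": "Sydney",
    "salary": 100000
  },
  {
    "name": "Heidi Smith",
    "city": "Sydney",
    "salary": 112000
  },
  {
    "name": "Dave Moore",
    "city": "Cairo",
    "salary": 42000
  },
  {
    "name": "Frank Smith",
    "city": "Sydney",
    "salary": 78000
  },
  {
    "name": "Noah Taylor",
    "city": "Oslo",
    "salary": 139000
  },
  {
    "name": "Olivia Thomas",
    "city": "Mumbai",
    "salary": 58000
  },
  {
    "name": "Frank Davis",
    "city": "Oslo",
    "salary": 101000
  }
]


Group by: city

Groups:
  Cairo: 2 people, avg salary = 127000/2 = $63500
  Mumbai: 3 people, avg salary = 223000/3 ≈ $74333.33
  Oslo: 2 people, avg salary = 240000/2 = $120000
  Sydney: 3 people, avg salary = 290000/3 ≈ $96666.67

Highest average salary: Oslo ($120000)

Oslo ($120000)


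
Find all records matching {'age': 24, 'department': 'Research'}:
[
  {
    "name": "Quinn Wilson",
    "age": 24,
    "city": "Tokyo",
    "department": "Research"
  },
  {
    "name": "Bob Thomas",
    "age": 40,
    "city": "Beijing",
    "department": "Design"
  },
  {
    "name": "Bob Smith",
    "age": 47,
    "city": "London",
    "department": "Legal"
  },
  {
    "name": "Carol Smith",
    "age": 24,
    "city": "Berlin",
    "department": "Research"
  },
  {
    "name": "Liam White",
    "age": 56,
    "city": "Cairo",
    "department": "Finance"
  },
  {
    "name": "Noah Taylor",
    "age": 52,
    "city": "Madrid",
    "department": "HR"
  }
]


Search criteria: {'age': 24, 'department': 'Research'}

Checking 6 records:
  Quinn Wilson: {age: 24, department: Research} <-- MATCH
  Bob Thomas: {age: 40, department: Design}
  Bob Smith: {age: 47, department: Legal}
  Carol Smith: {age: 24, department: Research} <-- MATCH
  Liam White: {age: 56, department: Finance}
  Noah Taylor: {age: 52, department: HR}

Matches: ["Quinn Wilson", "Carol Smith"]

["Quinn Wilson", "Carol Smith"]


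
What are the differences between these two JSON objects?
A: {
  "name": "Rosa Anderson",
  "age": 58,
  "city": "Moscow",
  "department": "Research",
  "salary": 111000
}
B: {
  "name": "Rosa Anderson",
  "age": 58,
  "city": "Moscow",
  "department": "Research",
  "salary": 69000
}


Comparing each field (in key order):
  name: same
  age: same
  city: same
  department: same
  salary: DIFFERENT
Differences:
  salary: 111000 -> 69000

1 field(s) changed

1 change: salary


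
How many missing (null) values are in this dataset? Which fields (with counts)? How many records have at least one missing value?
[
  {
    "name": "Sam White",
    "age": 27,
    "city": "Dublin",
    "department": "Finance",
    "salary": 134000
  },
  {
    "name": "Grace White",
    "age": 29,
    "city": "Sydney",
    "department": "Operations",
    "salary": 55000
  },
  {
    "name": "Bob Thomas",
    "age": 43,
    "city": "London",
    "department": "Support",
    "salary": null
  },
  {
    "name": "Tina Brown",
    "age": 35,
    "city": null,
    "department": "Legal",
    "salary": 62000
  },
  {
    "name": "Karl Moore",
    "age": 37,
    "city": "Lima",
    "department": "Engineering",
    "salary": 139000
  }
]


Checking for missing (null) values in 5 records:

  Sam White: complete
  Grace White: complete
  Bob Thomas: salary
  Tina Brown: city
  Karl Moore: complete

Per field:
  name: 0 missing
  age: 0 missing
  city: 1 missing
  department: 0 missing
  salary: 1 missing

Total missing values: 2
Records with any missing: 2

2 missing values (city: 1, salary: 1); 2 incomplete records


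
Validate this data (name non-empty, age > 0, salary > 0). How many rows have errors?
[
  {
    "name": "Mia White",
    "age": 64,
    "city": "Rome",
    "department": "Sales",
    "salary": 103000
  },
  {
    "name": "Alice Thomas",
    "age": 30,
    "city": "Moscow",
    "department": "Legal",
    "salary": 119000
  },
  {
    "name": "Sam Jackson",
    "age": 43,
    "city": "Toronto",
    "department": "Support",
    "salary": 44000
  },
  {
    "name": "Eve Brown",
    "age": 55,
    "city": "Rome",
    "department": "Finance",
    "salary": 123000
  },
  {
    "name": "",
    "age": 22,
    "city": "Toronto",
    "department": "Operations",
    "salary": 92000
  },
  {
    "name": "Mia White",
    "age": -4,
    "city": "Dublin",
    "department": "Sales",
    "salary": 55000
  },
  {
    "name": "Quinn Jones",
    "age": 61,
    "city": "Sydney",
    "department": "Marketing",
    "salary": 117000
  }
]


Validating 7 records:
Rules: name non-empty, age > 0, salary > 0

  Row 1 (Mia White): OK
  Row 2 (Alice Thomas): OK
  Row 3 (Sam Jackson): OK
  Row 4 (Eve Brown): OK
  Row 5 (???): empty name
  Row 6 (Mia White): negative age: -4
  Row 7 (Quinn Jones): OK

Total errors: 2

2 errors


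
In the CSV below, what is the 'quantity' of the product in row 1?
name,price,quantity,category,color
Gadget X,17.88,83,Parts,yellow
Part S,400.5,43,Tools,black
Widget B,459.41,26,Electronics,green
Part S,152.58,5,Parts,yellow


Query: Row 1 ('Gadget X'), column 'quantity'
Value: 83

83


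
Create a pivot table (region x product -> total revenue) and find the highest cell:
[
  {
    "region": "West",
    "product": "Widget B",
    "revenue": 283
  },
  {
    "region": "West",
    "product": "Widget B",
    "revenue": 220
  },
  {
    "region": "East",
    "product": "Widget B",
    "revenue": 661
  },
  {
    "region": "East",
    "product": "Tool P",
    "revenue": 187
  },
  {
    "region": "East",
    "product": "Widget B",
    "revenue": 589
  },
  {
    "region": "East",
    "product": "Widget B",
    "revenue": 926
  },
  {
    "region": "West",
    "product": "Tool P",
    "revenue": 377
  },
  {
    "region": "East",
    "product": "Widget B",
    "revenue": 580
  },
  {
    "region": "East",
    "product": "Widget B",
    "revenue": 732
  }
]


Pivot: region (rows) x product (columns) -> total revenue

     Tool P        Widget B    
East           187          3488  
West           377           503  

Highest: East / Widget B = $3488

East / Widget B = $3488


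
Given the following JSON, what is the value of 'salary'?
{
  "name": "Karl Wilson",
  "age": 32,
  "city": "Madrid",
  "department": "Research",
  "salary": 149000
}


Looking up field 'salary'
Value: 149000

149000


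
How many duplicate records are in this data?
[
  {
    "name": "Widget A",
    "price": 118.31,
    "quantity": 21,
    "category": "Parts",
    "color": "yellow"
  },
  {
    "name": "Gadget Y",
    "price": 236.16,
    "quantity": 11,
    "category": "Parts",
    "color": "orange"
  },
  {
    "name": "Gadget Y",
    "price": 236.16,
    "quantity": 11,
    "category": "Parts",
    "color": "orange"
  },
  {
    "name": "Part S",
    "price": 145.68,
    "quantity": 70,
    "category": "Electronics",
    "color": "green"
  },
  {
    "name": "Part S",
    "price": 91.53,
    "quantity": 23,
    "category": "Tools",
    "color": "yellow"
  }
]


Checking 5 records for duplicates:

  Row 1: Widget A ($118.31, qty 21)
  Row 2: Gadget Y ($236.16, qty 11)
  Row 3: Gadget Y ($236.16, qty 11) <-- DUPLICATE
  Row 4: Part S ($145.68, qty 70)
  Row 5: Part S ($91.53, qty 23)

Duplicates found: 1
Unique records: 4

1 duplicates, 4 unique


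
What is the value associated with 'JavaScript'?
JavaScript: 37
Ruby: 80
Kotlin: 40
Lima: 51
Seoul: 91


Looking up key 'JavaScript'
Value: 37

37


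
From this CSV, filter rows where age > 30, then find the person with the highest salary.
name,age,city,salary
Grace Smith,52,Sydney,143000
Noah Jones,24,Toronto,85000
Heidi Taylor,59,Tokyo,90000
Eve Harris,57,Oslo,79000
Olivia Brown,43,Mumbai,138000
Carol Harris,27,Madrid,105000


Filter: age > 30
Sort by: salary (descending)

Filtered records (4):
  Grace Smith, age 52, salary $143000
  Olivia Brown, age 43, salary $138000
  Heidi Taylor, age 59, salary $90000
  Eve Harris, age 57, salary $79000

Highest salary: Grace Smith ($143000)

Grace Smith


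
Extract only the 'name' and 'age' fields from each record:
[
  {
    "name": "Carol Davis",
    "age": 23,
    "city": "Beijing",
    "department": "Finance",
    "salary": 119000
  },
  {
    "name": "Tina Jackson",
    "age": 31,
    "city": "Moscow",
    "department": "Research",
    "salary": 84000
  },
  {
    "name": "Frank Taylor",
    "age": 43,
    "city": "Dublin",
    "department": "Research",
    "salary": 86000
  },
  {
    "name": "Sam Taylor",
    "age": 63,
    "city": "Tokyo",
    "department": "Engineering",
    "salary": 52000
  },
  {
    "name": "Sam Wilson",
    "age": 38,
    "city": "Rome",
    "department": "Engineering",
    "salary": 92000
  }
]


Original: 5 records with fields: name, age, city, department, salary
Keep: ['name', 'age']
Drop: ['city', 'department', 'salary']
Result: 5 records, 2 fields each

[
  {
    "name": "Carol Davis",
    "age": 23
  },
  {
    "name": "Tina Jackson",
    "age": 31
  },
  {
    "name": "Frank Taylor",
    "age": 43
  },
  {
    "name": "Sam Taylor",
    "age": 63
  },
  {
    "name": "Sam Wilson",
    "age": 38
  }
]


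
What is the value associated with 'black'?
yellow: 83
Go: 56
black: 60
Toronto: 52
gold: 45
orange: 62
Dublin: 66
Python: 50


Looking up key 'black'
Value: 60

60


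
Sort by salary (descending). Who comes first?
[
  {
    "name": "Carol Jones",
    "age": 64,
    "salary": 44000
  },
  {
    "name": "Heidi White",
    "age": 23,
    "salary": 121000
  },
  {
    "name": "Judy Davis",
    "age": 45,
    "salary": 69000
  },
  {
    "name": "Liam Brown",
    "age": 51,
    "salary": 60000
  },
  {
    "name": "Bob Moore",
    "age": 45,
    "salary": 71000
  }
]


Sort by: salary (descending)

Sorted order:
  1. Heidi White (salary = 121000)
  2. Bob Moore (salary = 71000)
  3. Judy Davis (salary = 69000)
  4. Liam Brown (salary = 60000)
  5. Carol Jones (salary = 44000)

First: Heidi White

Heidi White


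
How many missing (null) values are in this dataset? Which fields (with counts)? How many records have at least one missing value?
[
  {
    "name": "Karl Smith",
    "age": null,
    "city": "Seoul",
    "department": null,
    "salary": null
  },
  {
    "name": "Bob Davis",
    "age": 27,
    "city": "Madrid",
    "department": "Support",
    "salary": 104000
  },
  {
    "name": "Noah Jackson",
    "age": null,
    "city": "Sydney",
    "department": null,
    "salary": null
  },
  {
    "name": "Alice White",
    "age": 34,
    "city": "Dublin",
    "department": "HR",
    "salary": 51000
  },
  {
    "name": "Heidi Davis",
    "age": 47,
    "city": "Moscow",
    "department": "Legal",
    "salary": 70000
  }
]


Checking for missing (null) values in 5 records:

  Karl Smith: age, department, salary
  Bob Davis: complete
  Noah Jackson: age, department, salary
  Alice White: complete
  Heidi Davis: complete

Per field:
  name: 0 missing
  age: 2 missing
  city: 0 missing
  department: 2 missing
  salary: 2 missing

Total missing values: 6
Records with any missing: 2

6 missing values (age: 2, department: 2, salary: 2); 2 incomplete records


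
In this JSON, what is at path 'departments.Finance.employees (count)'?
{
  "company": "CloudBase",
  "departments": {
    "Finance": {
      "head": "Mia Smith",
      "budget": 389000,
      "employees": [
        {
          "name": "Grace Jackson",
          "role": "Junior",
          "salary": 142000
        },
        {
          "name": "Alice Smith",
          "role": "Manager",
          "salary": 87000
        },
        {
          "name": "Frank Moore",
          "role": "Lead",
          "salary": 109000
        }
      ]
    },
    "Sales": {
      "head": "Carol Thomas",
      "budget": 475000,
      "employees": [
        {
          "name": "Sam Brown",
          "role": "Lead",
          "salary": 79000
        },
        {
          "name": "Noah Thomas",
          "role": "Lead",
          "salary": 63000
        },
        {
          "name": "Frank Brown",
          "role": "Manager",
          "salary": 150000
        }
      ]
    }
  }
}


Path: departments.Finance.employees (count)

Navigate:
  -> departments
  -> Finance
  -> employees (array, length 3)

3


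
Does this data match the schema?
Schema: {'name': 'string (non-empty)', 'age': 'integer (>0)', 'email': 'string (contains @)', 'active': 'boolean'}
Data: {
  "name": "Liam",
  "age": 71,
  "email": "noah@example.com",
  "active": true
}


Validating each field against schema:
  name: OK (non-empty string)
  age: OK (positive integer)
  email: OK (string with @)
  active: OK (boolean)

Result: VALID

VALID


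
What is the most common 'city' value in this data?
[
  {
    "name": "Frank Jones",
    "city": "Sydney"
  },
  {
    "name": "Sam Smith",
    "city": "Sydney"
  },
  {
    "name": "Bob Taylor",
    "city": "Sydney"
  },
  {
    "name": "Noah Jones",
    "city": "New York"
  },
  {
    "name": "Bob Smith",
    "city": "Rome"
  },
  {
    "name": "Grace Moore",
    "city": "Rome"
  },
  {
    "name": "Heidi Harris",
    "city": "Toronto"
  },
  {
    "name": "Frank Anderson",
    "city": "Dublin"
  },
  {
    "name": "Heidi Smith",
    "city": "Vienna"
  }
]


Counting 'city' values across 9 records:

  Sydney: 3 ###
  Rome: 2 ##
  New York: 1 #
  Toronto: 1 #
  Dublin: 1 #
  Vienna: 1 #

Most common: Sydney (3 times)

Sydney (3 times)


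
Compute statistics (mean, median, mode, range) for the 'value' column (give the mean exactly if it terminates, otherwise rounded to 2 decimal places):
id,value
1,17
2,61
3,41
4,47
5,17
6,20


Data: [17, 61, 41, 47, 17, 20]
Count: 6
Sum: 203
Mean: 203/6 ≈ 33.83 (rounded to 2 decimal places)
Sorted: [17, 17, 20, 41, 47, 61]
Median: 30.5
Mode: 17 (2 times)
Range: 61 - 17 = 44
Min: 17, Max: 61

mean≈33.83, median=30.5, mode=17, range=44


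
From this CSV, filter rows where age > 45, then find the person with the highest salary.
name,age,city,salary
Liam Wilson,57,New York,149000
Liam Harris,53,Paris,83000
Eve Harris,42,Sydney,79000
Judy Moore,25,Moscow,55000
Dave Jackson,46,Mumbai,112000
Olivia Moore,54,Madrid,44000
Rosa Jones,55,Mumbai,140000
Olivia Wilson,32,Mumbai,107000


Filter: age > 45
Sort by: salary (descending)

Filtered records (5):
  Liam Wilson, age 57, salary $149000
  Rosa Jones, age 55, salary $140000
  Dave Jackson, age 46, salary $112000
  Liam Harris, age 53, salary $83000
  Olivia Moore, age 54, salary $44000

Highest salary: Liam Wilson ($149000)

Liam Wilson


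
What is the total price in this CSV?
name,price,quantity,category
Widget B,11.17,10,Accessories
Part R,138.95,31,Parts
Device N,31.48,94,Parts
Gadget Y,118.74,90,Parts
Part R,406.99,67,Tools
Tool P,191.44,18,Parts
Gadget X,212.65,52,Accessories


Computing total price:
Values: [11.17, 138.95, 31.48, 118.74, 406.99, 191.44, 212.65]
Sum = 1111.42

1111.42


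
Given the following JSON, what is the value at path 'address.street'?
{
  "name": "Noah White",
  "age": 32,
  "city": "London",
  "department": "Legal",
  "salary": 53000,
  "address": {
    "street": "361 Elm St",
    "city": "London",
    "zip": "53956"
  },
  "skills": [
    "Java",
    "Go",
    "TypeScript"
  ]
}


Query: address.street
Path: address -> street
Value: 361 Elm St

361 Elm St


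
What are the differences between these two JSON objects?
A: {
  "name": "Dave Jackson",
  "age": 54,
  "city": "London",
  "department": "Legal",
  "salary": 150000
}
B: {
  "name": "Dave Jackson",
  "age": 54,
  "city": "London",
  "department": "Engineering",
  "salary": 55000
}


Comparing each field (in key order):
  name: same
  age: same
  city: same
  department: DIFFERENT
  salary: DIFFERENT
Differences:
  department: Legal -> Engineering
  salary: 150000 -> 55000

2 field(s) changed

2 changes: department, salary


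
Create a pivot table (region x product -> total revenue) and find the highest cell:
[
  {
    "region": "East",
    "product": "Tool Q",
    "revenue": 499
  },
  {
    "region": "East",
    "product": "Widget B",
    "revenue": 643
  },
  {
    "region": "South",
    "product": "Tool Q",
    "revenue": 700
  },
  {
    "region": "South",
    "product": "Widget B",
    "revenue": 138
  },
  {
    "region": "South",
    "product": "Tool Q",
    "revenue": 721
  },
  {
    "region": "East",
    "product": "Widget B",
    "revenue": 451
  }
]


Pivot: region (rows) x product (columns) -> total revenue

     Tool Q        Widget B    
East           499          1094  
South         1421           138  

Highest: South / Tool Q = $1421

South / Tool Q = $1421


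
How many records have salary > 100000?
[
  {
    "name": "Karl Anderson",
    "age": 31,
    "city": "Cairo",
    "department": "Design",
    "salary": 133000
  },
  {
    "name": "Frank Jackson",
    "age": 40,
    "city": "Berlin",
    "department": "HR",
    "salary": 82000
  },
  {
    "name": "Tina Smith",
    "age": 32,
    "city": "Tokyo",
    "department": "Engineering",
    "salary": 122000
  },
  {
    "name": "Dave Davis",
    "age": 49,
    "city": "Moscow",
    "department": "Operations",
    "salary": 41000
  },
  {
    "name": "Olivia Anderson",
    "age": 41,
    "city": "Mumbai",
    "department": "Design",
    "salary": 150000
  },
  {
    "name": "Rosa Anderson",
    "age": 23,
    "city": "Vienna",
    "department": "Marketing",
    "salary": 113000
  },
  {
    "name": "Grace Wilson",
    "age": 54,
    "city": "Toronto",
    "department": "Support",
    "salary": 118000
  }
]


Data: 7 records
Condition: salary > 100000

Checking each record:
  Karl Anderson: 133000 MATCH
  Frank Jackson: 82000
  Tina Smith: 122000 MATCH
  Dave Davis: 41000
  Olivia Anderson: 150000 MATCH
  Rosa Anderson: 113000 MATCH
  Grace Wilson: 118000 MATCH

Count: 5

5


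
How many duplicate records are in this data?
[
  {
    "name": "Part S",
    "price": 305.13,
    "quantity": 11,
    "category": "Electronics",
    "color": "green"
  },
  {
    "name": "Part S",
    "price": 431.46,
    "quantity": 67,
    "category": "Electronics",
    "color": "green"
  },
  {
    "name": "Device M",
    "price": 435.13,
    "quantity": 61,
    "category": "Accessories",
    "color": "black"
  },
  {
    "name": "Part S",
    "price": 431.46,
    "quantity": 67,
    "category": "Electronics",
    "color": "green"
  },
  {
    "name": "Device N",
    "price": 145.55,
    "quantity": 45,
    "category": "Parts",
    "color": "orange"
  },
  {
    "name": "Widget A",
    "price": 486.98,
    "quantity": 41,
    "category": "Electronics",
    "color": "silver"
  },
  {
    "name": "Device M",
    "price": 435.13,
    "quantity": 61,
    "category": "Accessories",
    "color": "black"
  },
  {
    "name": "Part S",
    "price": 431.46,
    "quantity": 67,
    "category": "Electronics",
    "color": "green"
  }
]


Checking 8 records for duplicates:

  Row 1: Part S ($305.13, qty 11)
  Row 2: Part S ($431.46, qty 67)
  Row 3: Device M ($435.13, qty 61)
  Row 4: Part S ($431.46, qty 67) <-- DUPLICATE
  Row 5: Device N ($145.55, qty 45)
  Row 6: Widget A ($486.98, qty 41)
  Row 7: Device M ($435.13, qty 61) <-- DUPLICATE
  Row 8: Part S ($431.46, qty 67) <-- DUPLICATE

Duplicates found: 3
Unique records: 5

3 duplicates, 5 unique


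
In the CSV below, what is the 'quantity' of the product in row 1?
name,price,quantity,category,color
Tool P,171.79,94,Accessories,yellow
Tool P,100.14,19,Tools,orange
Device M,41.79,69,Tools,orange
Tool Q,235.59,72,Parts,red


Query: Row 1 ('Tool P'), column 'quantity'
Value: 94

94


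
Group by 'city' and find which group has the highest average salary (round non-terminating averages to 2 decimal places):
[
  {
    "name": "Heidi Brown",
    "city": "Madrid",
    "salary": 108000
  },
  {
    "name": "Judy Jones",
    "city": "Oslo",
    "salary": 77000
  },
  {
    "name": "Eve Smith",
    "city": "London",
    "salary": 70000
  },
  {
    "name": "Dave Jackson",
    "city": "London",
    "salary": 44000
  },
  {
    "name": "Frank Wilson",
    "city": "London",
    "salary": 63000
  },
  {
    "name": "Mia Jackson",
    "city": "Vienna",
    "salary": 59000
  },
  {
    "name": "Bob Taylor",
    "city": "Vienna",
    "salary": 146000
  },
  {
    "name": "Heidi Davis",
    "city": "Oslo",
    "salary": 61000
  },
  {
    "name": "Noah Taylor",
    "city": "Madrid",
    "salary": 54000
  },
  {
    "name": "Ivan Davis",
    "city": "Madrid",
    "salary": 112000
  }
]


Group by: city

Groups:
  London: 3 people, avg salary = 177000/3 = $59000
  Madrid: 3 people, avg salary = 274000/3 ≈ $91333.33
  Oslo: 2 people, avg salary = 138000/2 = $69000
  Vienna: 2 people, avg salary = 205000/2 = $102500

Highest average salary: Vienna ($102500)

Vienna ($102500)
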